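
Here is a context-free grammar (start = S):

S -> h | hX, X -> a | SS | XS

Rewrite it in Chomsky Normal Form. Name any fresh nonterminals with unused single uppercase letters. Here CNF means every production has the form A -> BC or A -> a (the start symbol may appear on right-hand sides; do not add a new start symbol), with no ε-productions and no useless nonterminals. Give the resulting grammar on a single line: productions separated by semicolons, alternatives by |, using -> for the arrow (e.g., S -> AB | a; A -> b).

No ε-productions.
No unit productions to eliminate.
TERM: introduce A -> h and substitute in every rule of length ≥2.

S -> h | AX; A -> h; X -> a | SS | XS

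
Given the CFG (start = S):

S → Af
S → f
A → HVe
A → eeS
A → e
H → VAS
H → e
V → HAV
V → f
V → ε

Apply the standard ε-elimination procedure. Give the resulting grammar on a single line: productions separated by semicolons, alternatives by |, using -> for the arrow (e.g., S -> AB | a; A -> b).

S -> f | Af; A -> e | He | HVe | eeS; H -> e | AS | VAS; V -> f | HA | HAV

Nullable set: {V}.
A -> HVe: V nullable, giving HVe | He.
H -> VAS: V nullable, giving AS | VAS.
Drop V -> ε.
V -> HAV: V nullable, giving HA | HAV.
Unchanged (no nullable symbols): S -> Af; S -> f; A -> e; A -> eeS; H -> e; V -> f.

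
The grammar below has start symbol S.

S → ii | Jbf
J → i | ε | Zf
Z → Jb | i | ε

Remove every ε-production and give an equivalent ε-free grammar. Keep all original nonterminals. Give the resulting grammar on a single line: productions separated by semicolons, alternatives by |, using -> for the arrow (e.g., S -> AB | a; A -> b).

Nullable set: {J, Z}.
S -> Jbf: J nullable, giving Jbf | bf.
Drop J -> ε.
J -> Zf: Z nullable, giving Zf | f.
Drop Z -> ε.
Z -> Jb: J nullable, giving Jb | b.
Unchanged (no nullable symbols): S -> ii; J -> i; Z -> i.

S -> bf | ii | Jbf; J -> f | i | Zf; Z -> b | i | Jb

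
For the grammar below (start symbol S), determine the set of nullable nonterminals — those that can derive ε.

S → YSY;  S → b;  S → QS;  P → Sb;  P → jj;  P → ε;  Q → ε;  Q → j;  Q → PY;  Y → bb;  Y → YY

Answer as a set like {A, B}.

Directly nullable (have an ε-rule): {P, Q}.
Not nullable: S, Y — each has a terminal in every rule's right-hand side or depends on a non-nullable symbol.

{P, Q}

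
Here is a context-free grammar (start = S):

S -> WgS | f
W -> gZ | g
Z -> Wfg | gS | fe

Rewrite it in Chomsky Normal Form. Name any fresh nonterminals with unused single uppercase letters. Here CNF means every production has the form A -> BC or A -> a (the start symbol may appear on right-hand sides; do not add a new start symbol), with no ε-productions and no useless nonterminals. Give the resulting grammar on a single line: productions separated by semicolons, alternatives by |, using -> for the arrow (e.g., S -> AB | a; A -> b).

No ε-productions.
No unit productions to eliminate.
TERM: introduce C -> e, B -> f, A -> g and substitute in every rule of length ≥2.
BIN: S -> WAS becomes S -> WD, D -> AS; Z -> WBA becomes Z -> WE, E -> BA.

S -> f | WD; A -> g; B -> f; C -> e; D -> AS; E -> BA; W -> g | AZ; Z -> AS | BC | WE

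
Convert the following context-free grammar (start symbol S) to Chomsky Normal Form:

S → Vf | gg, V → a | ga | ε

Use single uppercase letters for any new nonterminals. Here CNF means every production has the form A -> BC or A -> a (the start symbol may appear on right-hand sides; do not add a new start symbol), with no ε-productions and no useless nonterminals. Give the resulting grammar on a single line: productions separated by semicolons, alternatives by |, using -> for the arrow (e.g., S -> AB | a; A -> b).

S -> f | BB | VA; A -> f; B -> g; C -> a; V -> a | BC

Nullable: {V}; after ε-elimination: S -> f | Vf | gg; V -> a | ga.
No unit productions to eliminate.
TERM: introduce C -> a, A -> f, B -> g and substitute in every rule of length ≥2.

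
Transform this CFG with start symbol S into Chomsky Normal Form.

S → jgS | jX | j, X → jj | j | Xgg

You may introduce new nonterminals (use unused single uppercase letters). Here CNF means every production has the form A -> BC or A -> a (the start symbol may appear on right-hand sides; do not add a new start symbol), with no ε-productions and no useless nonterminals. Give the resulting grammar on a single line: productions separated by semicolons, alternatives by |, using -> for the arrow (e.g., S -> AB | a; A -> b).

S -> j | AC | AX; A -> j; B -> g; C -> BS; D -> BB; X -> j | AA | XD

No ε-productions.
No unit productions to eliminate.
TERM: introduce B -> g, A -> j and substitute in every rule of length ≥2.
BIN: S -> ABS becomes S -> AC, C -> BS; X -> XBB becomes X -> XD, D -> BB.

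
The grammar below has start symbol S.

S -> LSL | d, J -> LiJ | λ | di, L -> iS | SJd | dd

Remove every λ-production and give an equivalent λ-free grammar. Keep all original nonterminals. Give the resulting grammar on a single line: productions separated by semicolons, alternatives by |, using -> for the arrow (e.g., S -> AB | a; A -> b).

Nullable set: {J}.
Drop J -> λ.
J -> LiJ: J nullable, giving Li | LiJ.
L -> SJd: J nullable, giving SJd | Sd.
Unchanged (no nullable symbols): S -> LSL; S -> d; J -> di; L -> dd; L -> iS.

S -> d | LSL; J -> Li | di | LiJ; L -> Sd | dd | iS | SJd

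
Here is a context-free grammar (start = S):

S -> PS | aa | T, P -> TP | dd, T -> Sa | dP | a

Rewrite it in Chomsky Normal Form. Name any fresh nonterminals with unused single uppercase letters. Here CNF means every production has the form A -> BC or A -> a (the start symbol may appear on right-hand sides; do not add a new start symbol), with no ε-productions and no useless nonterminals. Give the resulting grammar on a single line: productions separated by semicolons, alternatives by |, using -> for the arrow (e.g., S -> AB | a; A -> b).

No ε-productions.
After unit-elimination: S -> a | PS | Sa | aa | dP; P -> TP | dd; T -> a | Sa | dP.
TERM: introduce B -> a, A -> d and substitute in every rule of length ≥2.

S -> a | AP | BB | PS | SB; A -> d; B -> a; P -> AA | TP; T -> a | AP | SB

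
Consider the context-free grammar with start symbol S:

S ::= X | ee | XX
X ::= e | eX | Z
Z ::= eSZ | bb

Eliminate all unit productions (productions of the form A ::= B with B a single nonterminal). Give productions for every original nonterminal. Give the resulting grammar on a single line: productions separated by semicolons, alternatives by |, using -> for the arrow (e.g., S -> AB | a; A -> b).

Unit productions: S->X, X->Z.
Unit pairs (A ⇒* B via units): (S,X), (S,Z), (X,Z).
S: inherits non-unit rules of {S, X, Z} → XX | bb | e | eSZ | eX | ee.
X: inherits non-unit rules of {X, Z} → bb | e | eSZ | eX.
Z: inherits non-unit rules of {Z} → bb | eSZ.

S -> e | XX | bb | eX | ee | eSZ; X -> e | bb | eX | eSZ; Z -> bb | eSZ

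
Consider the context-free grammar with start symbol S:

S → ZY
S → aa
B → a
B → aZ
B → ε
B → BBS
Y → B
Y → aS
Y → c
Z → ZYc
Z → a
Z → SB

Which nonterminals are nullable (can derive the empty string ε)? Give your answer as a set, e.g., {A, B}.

Directly nullable (have an ε-rule): {B}.
Y is nullable via Y -> B (every symbol on the right is already known nullable).
Not nullable: S, Z — each has a terminal in every rule's right-hand side or depends on a non-nullable symbol.

{B, Y}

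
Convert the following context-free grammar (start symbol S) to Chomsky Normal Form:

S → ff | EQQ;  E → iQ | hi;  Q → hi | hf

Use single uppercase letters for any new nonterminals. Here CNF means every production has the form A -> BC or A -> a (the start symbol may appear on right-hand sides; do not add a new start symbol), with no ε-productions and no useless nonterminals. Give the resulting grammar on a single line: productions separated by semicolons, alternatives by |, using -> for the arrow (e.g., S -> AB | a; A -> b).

S -> CC | ED; A -> h; B -> i; C -> f; D -> QQ; E -> AB | BQ; Q -> AB | AC

No ε-productions.
No unit productions to eliminate.
TERM: introduce C -> f, A -> h, B -> i and substitute in every rule of length ≥2.
BIN: S -> EQQ becomes S -> ED, D -> QQ.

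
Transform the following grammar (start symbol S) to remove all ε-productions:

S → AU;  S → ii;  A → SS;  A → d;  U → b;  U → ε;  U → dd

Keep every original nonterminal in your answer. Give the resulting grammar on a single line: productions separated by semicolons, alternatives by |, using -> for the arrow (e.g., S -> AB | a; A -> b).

S -> A | AU | ii; A -> d | SS; U -> b | dd

Nullable set: {U}.
S -> AU: U nullable, giving A | AU.
Drop U -> ε.
Unchanged (no nullable symbols): S -> ii; A -> SS; A -> d; U -> b; U -> dd.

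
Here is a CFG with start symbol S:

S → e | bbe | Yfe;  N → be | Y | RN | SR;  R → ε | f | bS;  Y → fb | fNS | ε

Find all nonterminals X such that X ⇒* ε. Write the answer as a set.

{N, R, Y}

Directly nullable (have an ε-rule): {R, Y}.
N is nullable via N -> Y (every symbol on the right is already known nullable).
Not nullable: S — each has a terminal in every rule's right-hand side or depends on a non-nullable symbol.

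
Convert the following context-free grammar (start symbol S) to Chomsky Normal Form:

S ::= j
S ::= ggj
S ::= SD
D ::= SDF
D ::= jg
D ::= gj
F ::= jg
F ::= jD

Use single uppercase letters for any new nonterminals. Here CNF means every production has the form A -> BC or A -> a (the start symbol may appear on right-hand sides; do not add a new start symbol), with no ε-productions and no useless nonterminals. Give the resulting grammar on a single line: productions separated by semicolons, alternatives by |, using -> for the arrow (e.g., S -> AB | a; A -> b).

No ε-productions.
No unit productions to eliminate.
TERM: introduce A -> g, B -> j and substitute in every rule of length ≥2.
BIN: D -> SDF becomes D -> SC, C -> DF; S -> AAB becomes S -> AE, E -> AB.

S -> j | AE | SD; A -> g; B -> j; C -> DF; D -> AB | BA | SC; E -> AB; F -> BA | BD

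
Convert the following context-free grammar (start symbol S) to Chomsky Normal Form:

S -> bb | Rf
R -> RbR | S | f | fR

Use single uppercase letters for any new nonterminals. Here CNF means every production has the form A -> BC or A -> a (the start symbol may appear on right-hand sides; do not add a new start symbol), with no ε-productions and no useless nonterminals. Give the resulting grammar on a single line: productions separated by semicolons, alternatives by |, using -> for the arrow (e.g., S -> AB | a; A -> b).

No ε-productions.
After unit-elimination: S -> Rf | bb; R -> f | Rf | bb | fR | RbR.
TERM: introduce A -> b, B -> f and substitute in every rule of length ≥2.
BIN: R -> RAR becomes R -> RC, C -> AR.

S -> AA | RB; A -> b; B -> f; C -> AR; R -> f | AA | BR | RB | RC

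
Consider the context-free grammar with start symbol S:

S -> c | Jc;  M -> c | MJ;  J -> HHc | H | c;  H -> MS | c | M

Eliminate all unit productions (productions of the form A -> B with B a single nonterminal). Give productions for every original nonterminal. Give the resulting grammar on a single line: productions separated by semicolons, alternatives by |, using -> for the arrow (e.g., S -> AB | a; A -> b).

Unit productions: H->M, J->H.
Unit pairs (A ⇒* B via units): (H,M), (J,H), (J,M).
S: inherits non-unit rules of {S} → Jc | c.
H: inherits non-unit rules of {H, M} → MJ | MS | c.
J: inherits non-unit rules of {H, J, M} → HHc | MJ | MS | c.
M: inherits non-unit rules of {M} → MJ | c.

S -> c | Jc; H -> c | MJ | MS; J -> c | MJ | MS | HHc; M -> c | MJ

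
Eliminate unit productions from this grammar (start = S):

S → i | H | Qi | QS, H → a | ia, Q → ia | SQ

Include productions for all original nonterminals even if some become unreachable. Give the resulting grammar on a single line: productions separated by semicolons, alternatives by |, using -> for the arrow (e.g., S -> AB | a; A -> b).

Unit productions: S->H.
Unit pairs (A ⇒* B via units): (S,H).
S: inherits non-unit rules of {H, S} → QS | Qi | a | i | ia.
H: inherits non-unit rules of {H} → a | ia.
Q: inherits non-unit rules of {Q} → SQ | ia.

S -> a | i | QS | Qi | ia; H -> a | ia; Q -> SQ | ia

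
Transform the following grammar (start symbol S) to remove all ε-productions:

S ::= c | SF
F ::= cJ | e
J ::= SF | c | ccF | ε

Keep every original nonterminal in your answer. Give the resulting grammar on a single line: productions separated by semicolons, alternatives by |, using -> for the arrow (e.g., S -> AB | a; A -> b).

Nullable set: {J}.
F -> cJ: J nullable, giving c | cJ.
Drop J -> ε.
Unchanged (no nullable symbols): S -> SF; S -> c; F -> e; J -> SF; J -> c; J -> ccF.

S -> c | SF; F -> c | e | cJ; J -> c | SF | ccF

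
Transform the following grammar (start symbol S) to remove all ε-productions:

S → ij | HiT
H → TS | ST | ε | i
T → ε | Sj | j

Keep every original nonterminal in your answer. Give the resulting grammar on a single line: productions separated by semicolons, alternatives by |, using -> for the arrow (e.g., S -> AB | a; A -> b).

S -> i | Hi | iT | ij | HiT; H -> S | i | ST | TS; T -> j | Sj

Nullable set: {H, T}.
S -> HiT: H, T nullable, giving Hi | HiT | i | iT.
Drop H -> ε.
H -> ST: T nullable, giving S | ST.
H -> TS: T nullable, giving S | TS.
Drop T -> ε.
Unchanged (no nullable symbols): S -> ij; H -> i; T -> Sj; T -> j.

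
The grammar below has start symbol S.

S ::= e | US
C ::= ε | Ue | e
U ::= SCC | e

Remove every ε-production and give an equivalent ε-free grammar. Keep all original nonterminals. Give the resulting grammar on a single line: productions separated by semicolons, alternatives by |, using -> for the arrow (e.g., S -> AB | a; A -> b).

S -> e | US; C -> e | Ue; U -> S | e | SC | SCC

Nullable set: {C}.
Drop C -> ε.
U -> SCC: C, C nullable, giving S | SC | SCC.
Unchanged (no nullable symbols): S -> US; S -> e; C -> Ue; C -> e; U -> e.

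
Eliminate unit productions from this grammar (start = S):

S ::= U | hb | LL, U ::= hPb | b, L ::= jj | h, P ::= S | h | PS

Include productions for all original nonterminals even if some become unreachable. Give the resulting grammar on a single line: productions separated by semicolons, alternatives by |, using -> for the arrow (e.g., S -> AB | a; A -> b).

S -> b | LL | hb | hPb; L -> h | jj; P -> b | h | LL | PS | hb | hPb; U -> b | hPb

Unit productions: P->S, S->U.
Unit pairs (A ⇒* B via units): (P,S), (P,U), (S,U).
S: inherits non-unit rules of {S, U} → LL | b | hPb | hb.
L: inherits non-unit rules of {L} → h | jj.
P: inherits non-unit rules of {P, S, U} → LL | PS | b | h | hPb | hb.
U: inherits non-unit rules of {U} → b | hPb.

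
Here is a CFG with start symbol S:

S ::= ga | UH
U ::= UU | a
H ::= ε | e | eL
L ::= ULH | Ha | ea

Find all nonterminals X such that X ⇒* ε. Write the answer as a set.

Directly nullable (have an ε-rule): {H}.
Not nullable: L, S, U — each has a terminal in every rule's right-hand side or depends on a non-nullable symbol.

{H}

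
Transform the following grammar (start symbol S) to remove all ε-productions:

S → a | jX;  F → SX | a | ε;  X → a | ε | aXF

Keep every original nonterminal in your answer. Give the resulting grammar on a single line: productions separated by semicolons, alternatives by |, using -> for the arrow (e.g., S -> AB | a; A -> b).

Nullable set: {F, X}.
S -> jX: X nullable, giving j | jX.
Drop F -> ε.
F -> SX: X nullable, giving S | SX.
Drop X -> ε.
X -> aXF: X, F nullable, giving a | aF | aX | aXF.
Unchanged (no nullable symbols): S -> a; F -> a; X -> a.

S -> a | j | jX; F -> S | a | SX; X -> a | aF | aX | aXF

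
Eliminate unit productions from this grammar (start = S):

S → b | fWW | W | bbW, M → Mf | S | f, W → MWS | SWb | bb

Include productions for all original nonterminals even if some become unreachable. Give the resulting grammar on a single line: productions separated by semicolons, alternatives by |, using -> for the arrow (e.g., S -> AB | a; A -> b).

S -> b | bb | MWS | SWb | bbW | fWW; M -> b | f | Mf | bb | MWS | SWb | bbW | fWW; W -> bb | MWS | SWb

Unit productions: M->S, S->W.
Unit pairs (A ⇒* B via units): (M,S), (M,W), (S,W).
S: inherits non-unit rules of {S, W} → MWS | SWb | b | bb | bbW | fWW.
M: inherits non-unit rules of {M, S, W} → MWS | Mf | SWb | b | bb | bbW | f | fWW.
W: inherits non-unit rules of {W} → MWS | SWb | bb.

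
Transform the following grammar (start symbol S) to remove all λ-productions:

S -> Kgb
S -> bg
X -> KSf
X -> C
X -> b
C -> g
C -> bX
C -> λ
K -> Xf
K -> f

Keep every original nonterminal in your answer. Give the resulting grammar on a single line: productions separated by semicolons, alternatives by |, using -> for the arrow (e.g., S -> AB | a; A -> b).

S -> bg | Kgb; C -> b | g | bX; K -> f | Xf; X -> C | b | KSf

Nullable set: {C, X}.
Drop C -> λ.
C -> bX: X nullable, giving b | bX.
K -> Xf: X nullable, giving Xf | f.
X -> C: C nullable, giving C.
Unchanged (no nullable symbols): S -> Kgb; S -> bg; C -> g; K -> f; X -> KSf; X -> b.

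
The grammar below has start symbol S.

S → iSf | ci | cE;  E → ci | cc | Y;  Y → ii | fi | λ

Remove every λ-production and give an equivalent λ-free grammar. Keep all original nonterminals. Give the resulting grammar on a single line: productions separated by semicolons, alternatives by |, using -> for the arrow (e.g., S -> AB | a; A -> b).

S -> c | cE | ci | iSf; E -> Y | cc | ci; Y -> fi | ii

Nullable set: {E, Y}.
S -> cE: E nullable, giving c | cE.
E -> Y: Y nullable, giving Y.
Drop Y -> λ.
Unchanged (no nullable symbols): S -> ci; S -> iSf; E -> cc; E -> ci; Y -> fi; Y -> ii.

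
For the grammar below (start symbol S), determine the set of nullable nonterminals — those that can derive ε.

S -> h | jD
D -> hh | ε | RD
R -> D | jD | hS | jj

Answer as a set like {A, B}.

Directly nullable (have an ε-rule): {D}.
R is nullable via R -> D (every symbol on the right is already known nullable).
Not nullable: S — each has a terminal in every rule's right-hand side or depends on a non-nullable symbol.

{D, R}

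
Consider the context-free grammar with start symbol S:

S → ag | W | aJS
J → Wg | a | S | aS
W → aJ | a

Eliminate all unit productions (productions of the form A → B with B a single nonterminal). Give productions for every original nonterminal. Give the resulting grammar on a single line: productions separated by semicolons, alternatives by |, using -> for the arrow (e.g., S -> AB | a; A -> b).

Unit productions: J->S, S->W.
Unit pairs (A ⇒* B via units): (J,S), (J,W), (S,W).
S: inherits non-unit rules of {S, W} → a | aJ | aJS | ag.
J: inherits non-unit rules of {J, S, W} → Wg | a | aJ | aJS | aS | ag.
W: inherits non-unit rules of {W} → a | aJ.

S -> a | aJ | ag | aJS; J -> a | Wg | aJ | aS | ag | aJS; W -> a | aJ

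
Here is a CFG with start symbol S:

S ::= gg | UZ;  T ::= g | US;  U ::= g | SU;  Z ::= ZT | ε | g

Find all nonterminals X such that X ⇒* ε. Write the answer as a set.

Directly nullable (have an ε-rule): {Z}.
Not nullable: S, T, U — each has a terminal in every rule's right-hand side or depends on a non-nullable symbol.

{Z}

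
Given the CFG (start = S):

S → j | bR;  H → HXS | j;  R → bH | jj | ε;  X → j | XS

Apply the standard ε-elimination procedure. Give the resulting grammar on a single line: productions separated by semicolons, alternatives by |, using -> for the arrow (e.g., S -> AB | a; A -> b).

S -> b | j | bR; H -> j | HXS; R -> bH | jj; X -> j | XS

Nullable set: {R}.
S -> bR: R nullable, giving b | bR.
Drop R -> ε.
Unchanged (no nullable symbols): S -> j; H -> HXS; H -> j; R -> bH; R -> jj; X -> XS; X -> j.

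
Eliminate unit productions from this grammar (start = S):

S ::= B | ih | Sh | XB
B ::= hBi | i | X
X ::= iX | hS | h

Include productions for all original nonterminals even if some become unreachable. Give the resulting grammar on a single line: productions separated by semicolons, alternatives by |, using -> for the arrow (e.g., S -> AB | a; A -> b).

Unit productions: B->X, S->B.
Unit pairs (A ⇒* B via units): (B,X), (S,B), (S,X).
S: inherits non-unit rules of {B, S, X} → Sh | XB | h | hBi | hS | i | iX | ih.
B: inherits non-unit rules of {B, X} → h | hBi | hS | i | iX.
X: inherits non-unit rules of {X} → h | hS | iX.

S -> h | i | Sh | XB | hS | iX | ih | hBi; B -> h | i | hS | iX | hBi; X -> h | hS | iX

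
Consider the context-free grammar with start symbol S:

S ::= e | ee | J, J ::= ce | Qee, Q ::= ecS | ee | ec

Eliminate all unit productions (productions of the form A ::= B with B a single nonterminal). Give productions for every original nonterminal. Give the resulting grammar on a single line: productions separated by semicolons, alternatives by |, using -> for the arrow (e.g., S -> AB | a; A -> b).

S -> e | ce | ee | Qee; J -> ce | Qee; Q -> ec | ee | ecS

Unit productions: S->J.
Unit pairs (A ⇒* B via units): (S,J).
S: inherits non-unit rules of {J, S} → Qee | ce | e | ee.
J: inherits non-unit rules of {J} → Qee | ce.
Q: inherits non-unit rules of {Q} → ec | ecS | ee.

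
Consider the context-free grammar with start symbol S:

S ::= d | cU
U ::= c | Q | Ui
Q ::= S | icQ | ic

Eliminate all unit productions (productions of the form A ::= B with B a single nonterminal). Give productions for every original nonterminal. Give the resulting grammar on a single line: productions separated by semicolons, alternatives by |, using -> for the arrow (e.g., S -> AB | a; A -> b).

S -> d | cU; Q -> d | cU | ic | icQ; U -> c | d | Ui | cU | ic | icQ

Unit productions: Q->S, U->Q.
Unit pairs (A ⇒* B via units): (Q,S), (U,Q), (U,S).
S: inherits non-unit rules of {S} → cU | d.
Q: inherits non-unit rules of {Q, S} → cU | d | ic | icQ.
U: inherits non-unit rules of {Q, S, U} → Ui | c | cU | d | ic | icQ.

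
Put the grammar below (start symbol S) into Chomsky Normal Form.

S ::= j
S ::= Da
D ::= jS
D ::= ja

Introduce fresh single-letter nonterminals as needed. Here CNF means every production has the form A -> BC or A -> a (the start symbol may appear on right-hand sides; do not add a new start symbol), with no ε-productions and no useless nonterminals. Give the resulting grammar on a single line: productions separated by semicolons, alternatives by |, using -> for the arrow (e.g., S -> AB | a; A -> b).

No ε-productions.
No unit productions to eliminate.
TERM: introduce B -> a, A -> j and substitute in every rule of length ≥2.

S -> j | DB; A -> j; B -> a; D -> AB | AS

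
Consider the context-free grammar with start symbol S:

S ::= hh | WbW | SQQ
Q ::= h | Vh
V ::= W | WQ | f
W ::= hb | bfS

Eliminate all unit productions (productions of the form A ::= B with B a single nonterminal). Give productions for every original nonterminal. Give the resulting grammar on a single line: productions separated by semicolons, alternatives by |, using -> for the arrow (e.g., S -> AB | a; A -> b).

S -> hh | SQQ | WbW; Q -> h | Vh; V -> f | WQ | hb | bfS; W -> hb | bfS

Unit productions: V->W.
Unit pairs (A ⇒* B via units): (V,W).
S: inherits non-unit rules of {S} → SQQ | WbW | hh.
Q: inherits non-unit rules of {Q} → Vh | h.
V: inherits non-unit rules of {V, W} → WQ | bfS | f | hb.
W: inherits non-unit rules of {W} → bfS | hb.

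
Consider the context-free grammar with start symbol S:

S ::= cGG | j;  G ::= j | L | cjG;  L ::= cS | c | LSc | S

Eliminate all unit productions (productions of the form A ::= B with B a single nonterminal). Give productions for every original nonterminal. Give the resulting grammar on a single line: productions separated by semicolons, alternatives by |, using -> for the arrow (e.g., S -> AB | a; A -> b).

S -> j | cGG; G -> c | j | cS | LSc | cGG | cjG; L -> c | j | cS | LSc | cGG

Unit productions: G->L, L->S.
Unit pairs (A ⇒* B via units): (G,L), (G,S), (L,S).
S: inherits non-unit rules of {S} → cGG | j.
G: inherits non-unit rules of {G, L, S} → LSc | c | cGG | cS | cjG | j.
L: inherits non-unit rules of {L, S} → LSc | c | cGG | cS | j.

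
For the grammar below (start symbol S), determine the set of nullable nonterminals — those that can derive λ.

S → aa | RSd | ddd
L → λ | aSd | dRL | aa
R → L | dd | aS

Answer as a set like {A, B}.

{L, R}

Directly nullable (have an ε-rule): {L}.
R is nullable via R -> L (every symbol on the right is already known nullable).
Not nullable: S — each has a terminal in every rule's right-hand side or depends on a non-nullable symbol.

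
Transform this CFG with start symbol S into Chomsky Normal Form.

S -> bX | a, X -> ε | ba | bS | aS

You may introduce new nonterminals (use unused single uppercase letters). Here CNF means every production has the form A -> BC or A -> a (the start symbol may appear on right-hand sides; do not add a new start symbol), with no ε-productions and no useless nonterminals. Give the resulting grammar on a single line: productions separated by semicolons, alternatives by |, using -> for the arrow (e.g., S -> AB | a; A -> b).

Nullable: {X}; after ε-elimination: S -> a | b | bX; X -> aS | bS | ba.
No unit productions to eliminate.
TERM: introduce B -> a, A -> b and substitute in every rule of length ≥2.

S -> a | b | AX; A -> b; B -> a; X -> AB | AS | BS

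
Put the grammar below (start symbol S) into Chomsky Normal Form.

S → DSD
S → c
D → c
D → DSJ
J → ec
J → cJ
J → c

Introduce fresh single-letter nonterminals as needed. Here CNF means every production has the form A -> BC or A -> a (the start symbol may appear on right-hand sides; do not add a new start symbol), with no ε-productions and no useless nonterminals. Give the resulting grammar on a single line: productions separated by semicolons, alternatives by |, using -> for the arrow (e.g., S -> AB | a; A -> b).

S -> c | DE; A -> c; B -> e; C -> SJ; D -> c | DC; E -> SD; J -> c | AJ | BA

No ε-productions.
No unit productions to eliminate.
TERM: introduce A -> c, B -> e and substitute in every rule of length ≥2.
BIN: D -> DSJ becomes D -> DC, C -> SJ; S -> DSD becomes S -> DE, E -> SD.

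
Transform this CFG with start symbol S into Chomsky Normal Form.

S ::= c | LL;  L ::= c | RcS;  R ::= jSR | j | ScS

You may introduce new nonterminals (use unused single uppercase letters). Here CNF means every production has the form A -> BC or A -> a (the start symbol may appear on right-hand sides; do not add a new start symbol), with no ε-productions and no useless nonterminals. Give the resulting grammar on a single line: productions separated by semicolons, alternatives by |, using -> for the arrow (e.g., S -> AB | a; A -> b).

No ε-productions.
No unit productions to eliminate.
TERM: introduce A -> c, B -> j and substitute in every rule of length ≥2.
BIN: L -> RAS becomes L -> RC, C -> AS; R -> BSR becomes R -> BD, D -> SR; R -> SAS becomes R -> SE, E -> AS.

S -> c | LL; A -> c; B -> j; C -> AS; D -> SR; E -> AS; L -> c | RC; R -> j | BD | SE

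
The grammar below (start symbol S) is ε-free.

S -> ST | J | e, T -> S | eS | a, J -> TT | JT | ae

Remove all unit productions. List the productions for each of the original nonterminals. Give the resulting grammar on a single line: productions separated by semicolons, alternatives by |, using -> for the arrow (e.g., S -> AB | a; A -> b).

S -> e | JT | ST | TT | ae; J -> JT | TT | ae; T -> a | e | JT | ST | TT | ae | eS

Unit productions: S->J, T->S.
Unit pairs (A ⇒* B via units): (S,J), (T,J), (T,S).
S: inherits non-unit rules of {J, S} → JT | ST | TT | ae | e.
J: inherits non-unit rules of {J} → JT | TT | ae.
T: inherits non-unit rules of {J, S, T} → JT | ST | TT | a | ae | e | eS.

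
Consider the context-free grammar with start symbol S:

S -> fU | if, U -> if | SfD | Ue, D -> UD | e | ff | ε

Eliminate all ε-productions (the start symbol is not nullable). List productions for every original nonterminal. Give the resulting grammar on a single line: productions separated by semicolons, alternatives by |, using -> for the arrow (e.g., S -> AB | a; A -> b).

S -> fU | if; D -> U | e | UD | ff; U -> Sf | Ue | if | SfD

Nullable set: {D}.
Drop D -> ε.
D -> UD: D nullable, giving U | UD.
U -> SfD: D nullable, giving Sf | SfD.
Unchanged (no nullable symbols): S -> fU; S -> if; D -> e; D -> ff; U -> Ue; U -> if.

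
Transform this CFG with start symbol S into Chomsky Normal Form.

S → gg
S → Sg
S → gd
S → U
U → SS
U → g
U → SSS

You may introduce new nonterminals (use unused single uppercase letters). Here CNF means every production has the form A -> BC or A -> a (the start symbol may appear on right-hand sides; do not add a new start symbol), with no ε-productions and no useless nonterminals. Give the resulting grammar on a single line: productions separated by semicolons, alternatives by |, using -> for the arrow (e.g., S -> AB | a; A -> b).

S -> g | AA | AB | SA | SC | SS; A -> g; B -> d; C -> SS

No ε-productions.
After unit-elimination: S -> g | SS | Sg | gd | gg | SSS; U -> g | SS | SSS.
TERM: introduce B -> d, A -> g and substitute in every rule of length ≥2.
BIN: S -> SSS becomes S -> SC, C -> SS; U -> SSS becomes U -> SD, D -> SS.
Drop unreachable/unproductive: U.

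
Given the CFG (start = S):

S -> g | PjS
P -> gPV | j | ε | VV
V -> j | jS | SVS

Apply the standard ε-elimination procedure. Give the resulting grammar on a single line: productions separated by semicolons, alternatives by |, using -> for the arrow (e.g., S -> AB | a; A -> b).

Nullable set: {P}.
S -> PjS: P nullable, giving PjS | jS.
Drop P -> ε.
P -> gPV: P nullable, giving gPV | gV.
Unchanged (no nullable symbols): S -> g; P -> VV; P -> j; V -> SVS; V -> j; V -> jS.

S -> g | jS | PjS; P -> j | VV | gV | gPV; V -> j | jS | SVS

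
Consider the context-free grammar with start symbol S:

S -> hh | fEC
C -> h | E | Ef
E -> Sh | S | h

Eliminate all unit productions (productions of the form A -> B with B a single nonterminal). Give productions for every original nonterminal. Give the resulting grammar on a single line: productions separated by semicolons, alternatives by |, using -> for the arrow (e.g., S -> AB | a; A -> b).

S -> hh | fEC; C -> h | Ef | Sh | hh | fEC; E -> h | Sh | hh | fEC

Unit productions: C->E, E->S.
Unit pairs (A ⇒* B via units): (C,E), (C,S), (E,S).
S: inherits non-unit rules of {S} → fEC | hh.
C: inherits non-unit rules of {C, E, S} → Ef | Sh | fEC | h | hh.
E: inherits non-unit rules of {E, S} → Sh | fEC | h | hh.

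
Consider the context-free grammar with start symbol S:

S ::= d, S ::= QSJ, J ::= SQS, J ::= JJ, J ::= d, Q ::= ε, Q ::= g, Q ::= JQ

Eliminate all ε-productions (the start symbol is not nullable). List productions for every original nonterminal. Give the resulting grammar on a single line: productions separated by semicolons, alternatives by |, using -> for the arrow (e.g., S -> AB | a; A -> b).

Nullable set: {Q}.
S -> QSJ: Q nullable, giving QSJ | SJ.
J -> SQS: Q nullable, giving SQS | SS.
Drop Q -> ε.
Q -> JQ: Q nullable, giving J | JQ.
Unchanged (no nullable symbols): S -> d; J -> JJ; J -> d; Q -> g.

S -> d | SJ | QSJ; J -> d | JJ | SS | SQS; Q -> J | g | JQ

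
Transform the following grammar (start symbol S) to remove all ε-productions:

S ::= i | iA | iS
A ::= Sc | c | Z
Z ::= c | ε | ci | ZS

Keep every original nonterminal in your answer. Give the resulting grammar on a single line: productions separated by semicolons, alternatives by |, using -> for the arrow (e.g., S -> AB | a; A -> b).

S -> i | iA | iS; A -> Z | c | Sc; Z -> S | c | ZS | ci

Nullable set: {A, Z}.
S -> iA: A nullable, giving i | iA.
A -> Z: Z nullable, giving Z.
Drop Z -> ε.
Z -> ZS: Z nullable, giving S | ZS.
Unchanged (no nullable symbols): S -> i; S -> iS; A -> Sc; A -> c; Z -> c; Z -> ci.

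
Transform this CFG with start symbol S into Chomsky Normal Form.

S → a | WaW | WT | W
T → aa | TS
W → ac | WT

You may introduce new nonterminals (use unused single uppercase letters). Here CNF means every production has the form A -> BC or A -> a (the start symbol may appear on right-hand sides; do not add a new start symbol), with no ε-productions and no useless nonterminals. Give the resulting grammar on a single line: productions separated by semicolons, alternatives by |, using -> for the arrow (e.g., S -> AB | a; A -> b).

S -> a | AB | WC | WT; A -> a; B -> c; C -> AW; T -> AA | TS; W -> AB | WT

No ε-productions.
After unit-elimination: S -> a | WT | ac | WaW; T -> TS | aa; W -> WT | ac.
TERM: introduce A -> a, B -> c and substitute in every rule of length ≥2.
BIN: S -> WAW becomes S -> WC, C -> AW.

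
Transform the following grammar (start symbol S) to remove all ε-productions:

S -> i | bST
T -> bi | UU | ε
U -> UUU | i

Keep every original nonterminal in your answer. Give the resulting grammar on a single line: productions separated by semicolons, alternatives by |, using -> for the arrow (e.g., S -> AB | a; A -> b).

Nullable set: {T}.
S -> bST: T nullable, giving bS | bST.
Drop T -> ε.
Unchanged (no nullable symbols): S -> i; T -> UU; T -> bi; U -> UUU; U -> i.

S -> i | bS | bST; T -> UU | bi; U -> i | UUU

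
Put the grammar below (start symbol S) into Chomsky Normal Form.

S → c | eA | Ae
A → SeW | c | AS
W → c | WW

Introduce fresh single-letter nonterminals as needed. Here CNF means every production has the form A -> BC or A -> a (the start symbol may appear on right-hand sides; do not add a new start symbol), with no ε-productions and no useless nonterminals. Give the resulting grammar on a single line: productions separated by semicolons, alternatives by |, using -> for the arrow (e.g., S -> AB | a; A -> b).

S -> c | AB | BA; A -> c | AS | SC; B -> e; C -> BW; W -> c | WW

No ε-productions.
No unit productions to eliminate.
TERM: introduce B -> e and substitute in every rule of length ≥2.
BIN: A -> SBW becomes A -> SC, C -> BW.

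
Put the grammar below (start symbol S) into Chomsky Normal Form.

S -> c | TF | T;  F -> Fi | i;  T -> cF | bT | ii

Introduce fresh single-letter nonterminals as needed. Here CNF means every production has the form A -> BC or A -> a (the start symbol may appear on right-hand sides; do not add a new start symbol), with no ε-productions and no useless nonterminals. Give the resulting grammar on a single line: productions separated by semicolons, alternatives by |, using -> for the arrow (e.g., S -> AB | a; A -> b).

No ε-productions.
After unit-elimination: S -> c | TF | bT | cF | ii; F -> i | Fi; T -> bT | cF | ii.
TERM: introduce B -> b, C -> c, A -> i and substitute in every rule of length ≥2.

S -> c | AA | BT | CF | TF; A -> i; B -> b; C -> c; F -> i | FA; T -> AA | BT | CF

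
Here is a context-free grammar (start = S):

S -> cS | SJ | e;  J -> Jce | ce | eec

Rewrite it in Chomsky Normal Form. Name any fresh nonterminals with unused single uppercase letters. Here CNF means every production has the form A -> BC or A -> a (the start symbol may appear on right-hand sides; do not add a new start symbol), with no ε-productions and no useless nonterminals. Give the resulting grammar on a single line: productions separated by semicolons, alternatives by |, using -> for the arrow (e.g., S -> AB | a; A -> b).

S -> e | AS | SJ; A -> c; B -> e; C -> BA; D -> AB; J -> AB | BC | JD

No ε-productions.
No unit productions to eliminate.
TERM: introduce A -> c, B -> e and substitute in every rule of length ≥2.
BIN: J -> BBA becomes J -> BC, C -> BA; J -> JAB becomes J -> JD, D -> AB.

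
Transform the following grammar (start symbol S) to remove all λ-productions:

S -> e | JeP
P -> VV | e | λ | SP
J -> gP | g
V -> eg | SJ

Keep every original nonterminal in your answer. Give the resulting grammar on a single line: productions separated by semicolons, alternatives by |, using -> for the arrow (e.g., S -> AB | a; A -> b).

Nullable set: {P}.
S -> JeP: P nullable, giving Je | JeP.
J -> gP: P nullable, giving g | gP.
Drop P -> λ.
P -> SP: P nullable, giving S | SP.
Unchanged (no nullable symbols): S -> e; J -> g; P -> VV; P -> e; V -> SJ; V -> eg.

S -> e | Je | JeP; J -> g | gP; P -> S | e | SP | VV; V -> SJ | eg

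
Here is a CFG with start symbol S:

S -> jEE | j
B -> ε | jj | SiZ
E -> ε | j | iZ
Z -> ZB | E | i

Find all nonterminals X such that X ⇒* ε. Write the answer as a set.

Directly nullable (have an ε-rule): {B, E}.
Z is nullable via Z -> E (every symbol on the right is already known nullable).
Not nullable: S — each has a terminal in every rule's right-hand side or depends on a non-nullable symbol.

{B, E, Z}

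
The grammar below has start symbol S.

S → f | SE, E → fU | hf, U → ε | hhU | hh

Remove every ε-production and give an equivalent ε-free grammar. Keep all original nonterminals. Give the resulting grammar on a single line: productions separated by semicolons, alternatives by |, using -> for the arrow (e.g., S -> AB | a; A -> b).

S -> f | SE; E -> f | fU | hf; U -> hh | hhU

Nullable set: {U}.
E -> fU: U nullable, giving f | fU.
Drop U -> ε.
U -> hhU: U nullable, giving hh | hhU.
Unchanged (no nullable symbols): S -> SE; S -> f; E -> hf; U -> hh.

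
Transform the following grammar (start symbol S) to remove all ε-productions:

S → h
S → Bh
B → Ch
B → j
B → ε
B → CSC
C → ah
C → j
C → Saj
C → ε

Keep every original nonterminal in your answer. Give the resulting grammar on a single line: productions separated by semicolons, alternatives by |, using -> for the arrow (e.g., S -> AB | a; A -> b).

Nullable set: {B, C}.
S -> Bh: B nullable, giving Bh | h.
Drop B -> ε.
B -> CSC: C, C nullable, giving CS | CSC | S | SC.
B -> Ch: C nullable, giving Ch | h.
Drop C -> ε.
Unchanged (no nullable symbols): S -> h; B -> j; C -> Saj; C -> ah; C -> j.

S -> h | Bh; B -> S | h | j | CS | Ch | SC | CSC; C -> j | ah | Saj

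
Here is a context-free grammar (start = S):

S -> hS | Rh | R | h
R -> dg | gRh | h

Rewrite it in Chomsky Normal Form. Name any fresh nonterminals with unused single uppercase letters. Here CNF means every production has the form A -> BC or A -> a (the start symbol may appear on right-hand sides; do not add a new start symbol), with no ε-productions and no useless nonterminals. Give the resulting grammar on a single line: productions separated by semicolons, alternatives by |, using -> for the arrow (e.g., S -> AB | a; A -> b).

No ε-productions.
After unit-elimination: S -> h | Rh | dg | hS | gRh; R -> h | dg | gRh.
TERM: introduce A -> d, B -> g, C -> h and substitute in every rule of length ≥2.
BIN: R -> BRC becomes R -> BD, D -> RC; S -> BRC becomes S -> BE, E -> RC.

S -> h | AB | BE | CS | RC; A -> d; B -> g; C -> h; D -> RC; E -> RC; R -> h | AB | BD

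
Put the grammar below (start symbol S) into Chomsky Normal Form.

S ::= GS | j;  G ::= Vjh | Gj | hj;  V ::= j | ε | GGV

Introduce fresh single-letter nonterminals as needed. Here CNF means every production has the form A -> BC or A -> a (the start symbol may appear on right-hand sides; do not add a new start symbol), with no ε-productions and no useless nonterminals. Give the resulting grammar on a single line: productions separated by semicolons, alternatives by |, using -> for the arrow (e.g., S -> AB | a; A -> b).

S -> j | GS; A -> j; B -> h; C -> AB; D -> GV; G -> AB | BA | GA | VC; V -> j | GD | GG

Nullable: {V}; after ε-elimination: S -> j | GS; G -> Gj | hj | jh | Vjh; V -> j | GG | GGV.
No unit productions to eliminate.
TERM: introduce B -> h, A -> j and substitute in every rule of length ≥2.
BIN: G -> VAB becomes G -> VC, C -> AB; V -> GGV becomes V -> GD, D -> GV.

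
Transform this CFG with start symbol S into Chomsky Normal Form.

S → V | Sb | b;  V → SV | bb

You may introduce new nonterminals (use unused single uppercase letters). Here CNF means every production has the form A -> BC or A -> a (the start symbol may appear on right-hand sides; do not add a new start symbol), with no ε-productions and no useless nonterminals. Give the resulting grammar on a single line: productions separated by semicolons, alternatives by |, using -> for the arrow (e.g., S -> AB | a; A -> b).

No ε-productions.
After unit-elimination: S -> b | SV | Sb | bb; V -> SV | bb.
TERM: introduce A -> b and substitute in every rule of length ≥2.

S -> b | AA | SA | SV; A -> b; V -> AA | SV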